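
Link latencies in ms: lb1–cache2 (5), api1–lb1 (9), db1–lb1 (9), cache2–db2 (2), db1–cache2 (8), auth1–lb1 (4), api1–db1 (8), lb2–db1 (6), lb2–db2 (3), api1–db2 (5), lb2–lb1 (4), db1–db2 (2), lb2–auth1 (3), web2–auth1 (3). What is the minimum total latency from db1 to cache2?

Comparing a few candidate routes:
db1 -> cache2: 8
db1 -> db2 -> cache2: 2 + 2 = 4
db1 -> lb2 -> db2 -> cache2: 6 + 3 + 2 = 11
Best route has total 4 ms.

4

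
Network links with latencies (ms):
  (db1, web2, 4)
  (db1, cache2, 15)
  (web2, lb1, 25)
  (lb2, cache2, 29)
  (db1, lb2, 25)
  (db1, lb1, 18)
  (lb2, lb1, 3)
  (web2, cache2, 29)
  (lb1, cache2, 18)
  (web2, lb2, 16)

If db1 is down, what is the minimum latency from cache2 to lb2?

21

Comparing a few candidate routes:
cache2-lb1-lb2: 18 + 3 = 21
cache2-web2-lb2: 29 + 16 = 45
cache2-lb2: 29
The minimum is 21 ms.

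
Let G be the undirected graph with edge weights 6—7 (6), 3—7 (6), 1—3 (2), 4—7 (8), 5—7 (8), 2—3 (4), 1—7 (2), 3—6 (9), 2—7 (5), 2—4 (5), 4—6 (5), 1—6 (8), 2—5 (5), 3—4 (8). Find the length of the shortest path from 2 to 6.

Some routes from 2 to 6:
2-7-6: 5 + 6 = 11
2-3-1-6: 4 + 2 + 8 = 14
2-7-1-6: 5 + 2 + 8 = 15
2-3-1-7-6: 4 + 2 + 2 + 6 = 14
2-4-6: 5 + 5 = 10
2-3-6: 4 + 9 = 13
The minimum is 10.

10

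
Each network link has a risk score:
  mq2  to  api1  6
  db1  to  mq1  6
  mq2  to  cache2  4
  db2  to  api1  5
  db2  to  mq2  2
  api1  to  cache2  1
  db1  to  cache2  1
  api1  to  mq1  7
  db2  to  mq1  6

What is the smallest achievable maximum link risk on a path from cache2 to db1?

Checking several routes:
cache2→api1→mq2→db2→mq1→db1: max(1, 6, 2, 6, 6) = 6
cache2→api1→db2→mq1→db1: max(1, 5, 6, 6) = 6
cache2→db1: max(1) = 1
cache2→mq2→db2→mq1→db1: max(4, 2, 6, 6) = 6
Smallest bottleneck: 1.

1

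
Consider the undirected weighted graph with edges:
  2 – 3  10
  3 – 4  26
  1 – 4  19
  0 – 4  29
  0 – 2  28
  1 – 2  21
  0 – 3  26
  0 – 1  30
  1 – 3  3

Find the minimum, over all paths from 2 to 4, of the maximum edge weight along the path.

A few of the 2→4 routes:
2→3→1→4: max(10, 3, 19) = 19
2→1→4: max(21, 19) = 21
2→3→4: max(10, 26) = 26
Best route has worst link 19.

19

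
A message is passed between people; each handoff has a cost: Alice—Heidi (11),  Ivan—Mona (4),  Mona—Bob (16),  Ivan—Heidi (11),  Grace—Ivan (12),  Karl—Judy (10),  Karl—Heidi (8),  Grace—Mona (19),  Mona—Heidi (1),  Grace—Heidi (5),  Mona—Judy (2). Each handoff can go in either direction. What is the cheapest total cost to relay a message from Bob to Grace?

22

A few of the Bob→Grace routes:
Bob-Mona-Heidi-Ivan-Grace: 16 + 1 + 11 + 12 = 40
Bob-Mona-Ivan-Heidi-Grace: 16 + 4 + 11 + 5 = 36
Bob-Mona-Ivan-Grace: 16 + 4 + 12 = 32
Bob-Mona-Heidi-Grace: 16 + 1 + 5 = 22
Bob-Mona-Grace: 16 + 19 = 35
Best route has total 22.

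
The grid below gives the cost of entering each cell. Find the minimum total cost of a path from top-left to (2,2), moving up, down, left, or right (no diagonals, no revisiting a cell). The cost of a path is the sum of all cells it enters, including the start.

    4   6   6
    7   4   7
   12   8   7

Take r0c0→r0c1→r1c1→r1c2→r2c2 for a total of 4 + 6 + 4 + 7 + 7 = 28.

28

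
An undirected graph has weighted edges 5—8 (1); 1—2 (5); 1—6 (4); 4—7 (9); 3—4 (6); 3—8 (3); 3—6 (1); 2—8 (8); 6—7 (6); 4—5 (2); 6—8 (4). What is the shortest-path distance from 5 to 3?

Checking several routes:
5 → 4 → 7 → 6 → 3: 2 + 9 + 6 + 1 = 18
5 → 8 → 2 → 1 → 6 → 3: 1 + 8 + 5 + 4 + 1 = 19
5 → 8 → 6 → 3: 1 + 4 + 1 = 6
5 → 4 → 3: 2 + 6 = 8
5 → 8 → 3: 1 + 3 = 4
Shortest: 4.

4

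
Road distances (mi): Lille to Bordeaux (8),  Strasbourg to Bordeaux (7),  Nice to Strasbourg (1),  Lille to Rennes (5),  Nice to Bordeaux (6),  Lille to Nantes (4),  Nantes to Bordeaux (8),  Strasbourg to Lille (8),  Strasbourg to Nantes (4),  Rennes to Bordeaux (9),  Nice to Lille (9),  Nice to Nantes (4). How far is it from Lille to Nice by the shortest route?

8

A few of the Lille→Nice routes:
Lille - Nantes - Nice: 4 + 4 = 8
Lille - Nice: 9
Lille - Nantes - Strasbourg - Nice: 4 + 4 + 1 = 9
Best route has total 8 mi.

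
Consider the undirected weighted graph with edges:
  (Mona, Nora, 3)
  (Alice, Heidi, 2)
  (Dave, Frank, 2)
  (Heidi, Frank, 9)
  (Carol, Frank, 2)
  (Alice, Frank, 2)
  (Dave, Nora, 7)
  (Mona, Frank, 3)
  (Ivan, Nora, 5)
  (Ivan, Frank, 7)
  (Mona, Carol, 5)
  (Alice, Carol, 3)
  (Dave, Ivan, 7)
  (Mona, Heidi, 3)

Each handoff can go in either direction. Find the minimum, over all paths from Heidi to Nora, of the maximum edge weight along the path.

Some routes from Heidi to Nora:
Heidi → Alice → Frank → Mona → Nora: max(2, 2, 3, 3) = 3
Heidi → Alice → Frank → Carol → Mona → Nora: max(2, 2, 2, 5, 3) = 5
Heidi → Mona → Nora: max(3, 3) = 3
Heidi → Alice → Carol → Mona → Nora: max(2, 3, 5, 3) = 5
Heidi → Alice → Carol → Frank → Mona → Nora: max(2, 3, 2, 3, 3) = 3
Heidi → Mona → Carol → Alice → Frank → Ivan → Nora: max(3, 5, 3, 2, 7, 5) = 7
Best route has worst link 3.

3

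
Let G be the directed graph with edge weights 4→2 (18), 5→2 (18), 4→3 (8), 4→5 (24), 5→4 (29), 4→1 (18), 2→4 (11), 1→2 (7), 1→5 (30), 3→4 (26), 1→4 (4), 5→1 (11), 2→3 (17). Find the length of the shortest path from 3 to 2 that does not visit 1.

44

Candidate routes:
3 -> 4 -> 5 -> 2: 26 + 24 + 18 = 68
3 -> 4 -> 2: 26 + 18 = 44
The minimum is 44.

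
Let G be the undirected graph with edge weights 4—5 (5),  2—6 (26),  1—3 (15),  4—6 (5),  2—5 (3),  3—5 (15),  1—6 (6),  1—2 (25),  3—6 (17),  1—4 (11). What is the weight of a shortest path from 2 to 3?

Some routes from 2 to 3:
2→5→4→1→3: 3 + 5 + 11 + 15 = 34
2→5→4→6→3: 3 + 5 + 5 + 17 = 30
2→5→3: 3 + 15 = 18
2→5→4→6→1→3: 3 + 5 + 5 + 6 + 15 = 34
Best route has total 18.

18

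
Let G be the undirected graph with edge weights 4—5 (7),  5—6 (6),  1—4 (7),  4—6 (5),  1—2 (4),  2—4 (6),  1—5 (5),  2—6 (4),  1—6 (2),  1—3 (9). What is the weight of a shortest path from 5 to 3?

A few of the 5→3 routes:
5 → 4 → 6 → 1 → 3: 7 + 5 + 2 + 9 = 23
5 → 4 → 1 → 3: 7 + 7 + 9 = 23
5 → 6 → 2 → 1 → 3: 6 + 4 + 4 + 9 = 23
5 → 1 → 3: 5 + 9 = 14
5 → 6 → 1 → 3: 6 + 2 + 9 = 17
5 → 4 → 2 → 1 → 3: 7 + 6 + 4 + 9 = 26
The minimum is 14.

14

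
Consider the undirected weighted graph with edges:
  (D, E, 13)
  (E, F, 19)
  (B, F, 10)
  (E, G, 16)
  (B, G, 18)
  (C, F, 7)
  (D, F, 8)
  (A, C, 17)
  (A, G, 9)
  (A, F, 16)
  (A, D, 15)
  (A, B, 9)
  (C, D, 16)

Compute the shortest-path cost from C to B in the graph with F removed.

26

A few of the C→B routes:
C -> D -> E -> G -> A -> B: 16 + 13 + 16 + 9 + 9 = 63
C -> D -> A -> G -> B: 16 + 15 + 9 + 18 = 58
C -> D -> A -> B: 16 + 15 + 9 = 40
C -> A -> B: 17 + 9 = 26
C -> A -> G -> B: 17 + 9 + 18 = 44
Best route has total 26.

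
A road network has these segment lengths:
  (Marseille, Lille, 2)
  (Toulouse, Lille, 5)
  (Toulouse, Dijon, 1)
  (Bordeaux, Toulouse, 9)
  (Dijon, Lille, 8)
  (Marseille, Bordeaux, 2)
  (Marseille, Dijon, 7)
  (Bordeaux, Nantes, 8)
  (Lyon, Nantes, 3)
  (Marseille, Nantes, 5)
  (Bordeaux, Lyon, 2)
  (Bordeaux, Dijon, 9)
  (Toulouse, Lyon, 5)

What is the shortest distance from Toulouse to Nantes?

8

Comparing a few candidate routes:
Toulouse → Lille → Marseille → Nantes: 5 + 2 + 5 = 12
Toulouse → Dijon → Marseille → Nantes: 1 + 7 + 5 = 13
Toulouse → Bordeaux → Lyon → Nantes: 9 + 2 + 3 = 14
Toulouse → Lille → Marseille → Bordeaux → Lyon → Nantes: 5 + 2 + 2 + 2 + 3 = 14
Toulouse → Lyon → Nantes: 5 + 3 = 8
Shortest: 8.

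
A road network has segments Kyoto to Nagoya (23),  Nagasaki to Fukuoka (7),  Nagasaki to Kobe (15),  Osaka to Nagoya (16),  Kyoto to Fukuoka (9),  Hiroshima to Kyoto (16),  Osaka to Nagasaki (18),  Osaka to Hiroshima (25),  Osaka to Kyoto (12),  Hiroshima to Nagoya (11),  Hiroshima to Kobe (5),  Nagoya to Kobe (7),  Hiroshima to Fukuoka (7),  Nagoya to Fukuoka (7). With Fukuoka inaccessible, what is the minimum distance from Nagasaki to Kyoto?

Some routes from Nagasaki to Kyoto avoiding Fukuoka:
Nagasaki→Osaka→Kyoto: 18 + 12 = 30
Nagasaki→Kobe→Nagoya→Osaka→Kyoto: 15 + 7 + 16 + 12 = 50
Nagasaki→Kobe→Nagoya→Hiroshima→Kyoto: 15 + 7 + 11 + 16 = 49
Nagasaki→Kobe→Hiroshima→Kyoto: 15 + 5 + 16 = 36
Nagasaki→Kobe→Nagoya→Kyoto: 15 + 7 + 23 = 45
Shortest: 30.

30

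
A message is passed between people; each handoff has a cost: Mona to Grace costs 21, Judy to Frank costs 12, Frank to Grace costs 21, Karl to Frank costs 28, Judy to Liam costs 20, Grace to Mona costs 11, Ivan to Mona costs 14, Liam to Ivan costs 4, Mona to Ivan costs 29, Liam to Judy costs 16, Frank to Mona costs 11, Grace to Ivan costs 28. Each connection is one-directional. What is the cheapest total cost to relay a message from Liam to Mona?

18

Routes from Liam to Mona:
Liam-Judy-Frank-Mona: 16 + 12 + 11 = 39
Liam-Judy-Frank-Grace-Ivan-Mona: 16 + 12 + 21 + 28 + 14 = 91
Liam-Ivan-Mona: 4 + 14 = 18
Liam-Judy-Frank-Grace-Mona: 16 + 12 + 21 + 11 = 60
Best route has total 18.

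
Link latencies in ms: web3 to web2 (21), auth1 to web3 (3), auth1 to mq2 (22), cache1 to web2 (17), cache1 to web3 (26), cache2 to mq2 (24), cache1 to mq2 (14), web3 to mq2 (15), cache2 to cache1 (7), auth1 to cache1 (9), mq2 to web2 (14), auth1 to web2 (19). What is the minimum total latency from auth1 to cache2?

16

A few of the auth1→cache2 routes:
auth1 - web3 - mq2 - cache2: 3 + 15 + 24 = 42
auth1 - cache1 - cache2: 9 + 7 = 16
auth1 - web3 - mq2 - cache1 - cache2: 3 + 15 + 14 + 7 = 39
auth1 - web3 - cache1 - cache2: 3 + 26 + 7 = 36
Shortest: 16 ms.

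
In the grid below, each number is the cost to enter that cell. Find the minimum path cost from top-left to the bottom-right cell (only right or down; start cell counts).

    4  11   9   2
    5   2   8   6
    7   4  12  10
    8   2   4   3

24

One optimal route is r0c0 -> r1c0 -> r1c1 -> r2c1 -> r3c1 -> r3c2 -> r3c3.
Its cost is 4 + 5 + 2 + 4 + 2 + 4 + 3 = 24.
(Top row then right column would cost 45.)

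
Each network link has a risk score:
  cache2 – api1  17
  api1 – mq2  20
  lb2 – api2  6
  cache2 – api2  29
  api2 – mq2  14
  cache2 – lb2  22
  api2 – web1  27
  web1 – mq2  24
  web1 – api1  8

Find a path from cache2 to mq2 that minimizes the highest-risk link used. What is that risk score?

Some routes from cache2 to mq2:
cache2 → lb2 → api2 → mq2: max(22, 6, 14) = 22
cache2 → api1 → mq2: max(17, 20) = 20
cache2 → api1 → web1 → mq2: max(17, 8, 24) = 24
cache2 → lb2 → api2 → web1 → mq2: max(22, 6, 27, 24) = 27
cache2 → lb2 → api2 → web1 → api1 → mq2: max(22, 6, 27, 8, 20) = 27
cache2 → api1 → web1 → api2 → mq2: max(17, 8, 27, 14) = 27
The minimum achievable maximum is 20.

20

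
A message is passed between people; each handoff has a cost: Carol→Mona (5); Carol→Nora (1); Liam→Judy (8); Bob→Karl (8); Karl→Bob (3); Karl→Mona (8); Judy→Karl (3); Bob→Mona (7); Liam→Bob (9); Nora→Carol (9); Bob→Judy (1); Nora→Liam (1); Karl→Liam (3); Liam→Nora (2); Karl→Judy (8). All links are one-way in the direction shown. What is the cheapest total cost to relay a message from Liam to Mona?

16

Checking several routes:
Liam -> Nora -> Carol -> Mona: 2 + 9 + 5 = 16
Liam -> Judy -> Karl -> Mona: 8 + 3 + 8 = 19
Liam -> Judy -> Karl -> Bob -> Mona: 8 + 3 + 3 + 7 = 21
Liam -> Bob -> Mona: 9 + 7 = 16
Best route has total 16.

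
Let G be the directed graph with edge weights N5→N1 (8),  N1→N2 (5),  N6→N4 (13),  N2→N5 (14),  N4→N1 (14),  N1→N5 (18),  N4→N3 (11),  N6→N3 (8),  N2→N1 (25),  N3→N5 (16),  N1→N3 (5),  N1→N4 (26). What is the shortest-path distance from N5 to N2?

Routes from N5 to N2:
N5 - N1 - N2: 8 + 5 = 13
The minimum is 13.

13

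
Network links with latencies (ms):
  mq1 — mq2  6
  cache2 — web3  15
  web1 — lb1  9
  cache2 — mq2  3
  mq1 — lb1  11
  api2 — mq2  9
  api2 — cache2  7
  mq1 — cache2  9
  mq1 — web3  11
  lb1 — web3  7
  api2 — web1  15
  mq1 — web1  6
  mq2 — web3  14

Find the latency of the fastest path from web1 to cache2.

15

Checking several routes:
web1 → mq1 → mq2 → cache2: 6 + 6 + 3 = 15
web1 → api2 → cache2: 15 + 7 = 22
web1 → mq1 → cache2: 6 + 9 = 15
Shortest: 15 ms.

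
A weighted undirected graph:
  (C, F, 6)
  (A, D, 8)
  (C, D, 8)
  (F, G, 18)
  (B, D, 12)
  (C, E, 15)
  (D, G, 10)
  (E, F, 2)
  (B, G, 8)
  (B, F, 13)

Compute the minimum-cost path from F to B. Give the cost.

13

A few of the F→B routes:
F-B: 13
F-G-B: 18 + 8 = 26
F-C-D-B: 6 + 8 + 12 = 26
Shortest: 13.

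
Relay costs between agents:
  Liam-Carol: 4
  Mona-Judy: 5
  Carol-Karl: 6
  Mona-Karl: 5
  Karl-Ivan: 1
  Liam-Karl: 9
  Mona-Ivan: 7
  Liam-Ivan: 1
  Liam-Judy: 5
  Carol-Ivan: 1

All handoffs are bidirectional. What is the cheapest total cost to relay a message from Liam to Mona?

Comparing a few candidate routes:
Liam -> Ivan -> Mona: 1 + 7 = 8
Liam -> Judy -> Mona: 5 + 5 = 10
Liam -> Carol -> Ivan -> Mona: 4 + 1 + 7 = 12
Liam -> Ivan -> Karl -> Mona: 1 + 1 + 5 = 7
Liam -> Carol -> Ivan -> Karl -> Mona: 4 + 1 + 1 + 5 = 11
The minimum is 7.

7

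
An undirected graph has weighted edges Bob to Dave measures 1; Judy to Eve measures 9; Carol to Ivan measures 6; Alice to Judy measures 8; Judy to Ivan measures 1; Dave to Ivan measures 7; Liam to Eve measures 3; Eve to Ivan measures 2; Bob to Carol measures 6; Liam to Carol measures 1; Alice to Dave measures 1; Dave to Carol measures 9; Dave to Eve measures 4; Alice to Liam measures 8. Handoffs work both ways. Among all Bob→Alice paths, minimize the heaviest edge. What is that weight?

Checking several routes:
Bob - Carol - Liam - Eve - Dave - Alice: max(6, 1, 3, 4, 1) = 6
Bob - Carol - Liam - Eve - Ivan - Dave - Alice: max(6, 1, 3, 2, 7, 1) = 7
Bob - Carol - Ivan - Eve - Dave - Alice: max(6, 6, 2, 4, 1) = 6
Bob - Dave - Alice: max(1, 1) = 1
Best route has worst link 1.

1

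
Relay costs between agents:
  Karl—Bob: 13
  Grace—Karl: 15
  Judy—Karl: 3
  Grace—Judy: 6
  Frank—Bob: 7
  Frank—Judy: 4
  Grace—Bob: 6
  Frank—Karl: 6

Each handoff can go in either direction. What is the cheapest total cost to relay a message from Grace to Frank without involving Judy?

Paths from Grace to Frank avoiding Judy:
Grace - Karl - Bob - Frank: 15 + 13 + 7 = 35
Grace - Bob - Karl - Frank: 6 + 13 + 6 = 25
Grace - Bob - Frank: 6 + 7 = 13
Grace - Karl - Frank: 15 + 6 = 21
The minimum is 13.

13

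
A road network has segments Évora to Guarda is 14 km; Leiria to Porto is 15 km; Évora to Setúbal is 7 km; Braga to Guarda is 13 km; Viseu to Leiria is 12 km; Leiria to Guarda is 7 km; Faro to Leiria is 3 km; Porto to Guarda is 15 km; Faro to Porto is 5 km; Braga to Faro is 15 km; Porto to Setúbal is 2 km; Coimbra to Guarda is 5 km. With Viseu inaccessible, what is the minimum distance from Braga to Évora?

Some routes from Braga to Évora avoiding Viseu:
Braga - Guarda - Leiria - Faro - Porto - Setúbal - Évora: 13 + 7 + 3 + 5 + 2 + 7 = 37
Braga - Faro - Leiria - Guarda - Évora: 15 + 3 + 7 + 14 = 39
Braga - Guarda - Porto - Setúbal - Évora: 13 + 15 + 2 + 7 = 37
Braga - Faro - Porto - Setúbal - Évora: 15 + 5 + 2 + 7 = 29
Braga - Guarda - Évora: 13 + 14 = 27
Shortest: 27 km.

27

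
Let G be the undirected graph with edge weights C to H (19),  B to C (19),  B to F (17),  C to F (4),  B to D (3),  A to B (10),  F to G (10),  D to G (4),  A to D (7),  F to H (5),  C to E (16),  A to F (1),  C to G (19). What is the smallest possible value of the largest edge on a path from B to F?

Some routes from B to F:
B-A-F: max(10, 1) = 10
B-D-A-F: max(3, 7, 1) = 7
B-A-D-G-F: max(10, 7, 4, 10) = 10
The minimum achievable maximum is 7.

7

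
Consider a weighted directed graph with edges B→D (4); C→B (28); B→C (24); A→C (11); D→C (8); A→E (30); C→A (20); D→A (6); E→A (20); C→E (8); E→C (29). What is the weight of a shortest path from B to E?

20

A few of the B→E routes:
B → D → A → E: 4 + 6 + 30 = 40
B → D → A → C → E: 4 + 6 + 11 + 8 = 29
B → D → C → E: 4 + 8 + 8 = 20
B → C → E: 24 + 8 = 32
Best route has total 20.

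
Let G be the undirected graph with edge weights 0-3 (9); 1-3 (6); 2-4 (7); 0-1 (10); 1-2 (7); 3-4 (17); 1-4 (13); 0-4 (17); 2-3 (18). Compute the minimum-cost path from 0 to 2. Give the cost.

17

Comparing a few candidate routes:
0→1→2: 10 + 7 = 17
0→3→2: 9 + 18 = 27
0→1→4→2: 10 + 13 + 7 = 30
0→3→4→2: 9 + 17 + 7 = 33
0→3→1→2: 9 + 6 + 7 = 22
0→4→2: 17 + 7 = 24
The minimum is 17.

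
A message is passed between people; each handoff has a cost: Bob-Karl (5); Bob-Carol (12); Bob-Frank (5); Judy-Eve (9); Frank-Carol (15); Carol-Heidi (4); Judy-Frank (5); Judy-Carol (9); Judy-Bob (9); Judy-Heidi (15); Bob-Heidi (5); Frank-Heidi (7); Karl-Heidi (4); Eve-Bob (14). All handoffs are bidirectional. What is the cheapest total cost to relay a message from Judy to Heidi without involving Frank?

A few of the Judy→Heidi routes:
Judy-Bob-Karl-Heidi: 9 + 5 + 4 = 18
Judy-Carol-Heidi: 9 + 4 = 13
Judy-Heidi: 15
Judy-Bob-Heidi: 9 + 5 = 14
Shortest: 13.

13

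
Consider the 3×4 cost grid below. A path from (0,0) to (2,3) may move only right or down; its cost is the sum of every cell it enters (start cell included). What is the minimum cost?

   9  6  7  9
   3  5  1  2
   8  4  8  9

Take (0,0) (1,0) (1,1) (1,2) (1,3) (2,3) for a total of 9 + 3 + 5 + 1 + 2 + 9 = 29.
For comparison, the top-then-right route costs 42.

29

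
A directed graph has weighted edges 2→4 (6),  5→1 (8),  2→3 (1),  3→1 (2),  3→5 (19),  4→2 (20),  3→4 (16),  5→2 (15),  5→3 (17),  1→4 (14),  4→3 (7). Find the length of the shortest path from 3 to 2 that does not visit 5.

36

Paths from 3 to 2 avoiding 5:
3 -> 1 -> 4 -> 2: 2 + 14 + 20 = 36
3 -> 4 -> 2: 16 + 20 = 36
The minimum is 36.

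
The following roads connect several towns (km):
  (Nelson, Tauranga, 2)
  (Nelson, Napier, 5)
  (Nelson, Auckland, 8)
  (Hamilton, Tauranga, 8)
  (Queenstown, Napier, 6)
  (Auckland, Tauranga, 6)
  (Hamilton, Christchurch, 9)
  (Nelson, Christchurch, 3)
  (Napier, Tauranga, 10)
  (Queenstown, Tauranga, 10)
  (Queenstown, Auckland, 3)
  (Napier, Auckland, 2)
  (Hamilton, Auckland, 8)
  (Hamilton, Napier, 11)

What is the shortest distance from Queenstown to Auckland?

3

Checking several routes:
Queenstown - Napier - Auckland: 6 + 2 = 8
Queenstown - Tauranga - Auckland: 10 + 6 = 16
Queenstown - Auckland: 3
The minimum is 3 km.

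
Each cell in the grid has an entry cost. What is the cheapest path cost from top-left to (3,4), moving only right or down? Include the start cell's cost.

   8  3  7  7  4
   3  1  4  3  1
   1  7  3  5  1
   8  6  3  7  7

28

Path r0c0→r0c1→r1c1→r1c2→r1c3→r1c4→r2c4→r3c4: 8 + 3 + 1 + 4 + 3 + 1 + 1 + 7 = 28.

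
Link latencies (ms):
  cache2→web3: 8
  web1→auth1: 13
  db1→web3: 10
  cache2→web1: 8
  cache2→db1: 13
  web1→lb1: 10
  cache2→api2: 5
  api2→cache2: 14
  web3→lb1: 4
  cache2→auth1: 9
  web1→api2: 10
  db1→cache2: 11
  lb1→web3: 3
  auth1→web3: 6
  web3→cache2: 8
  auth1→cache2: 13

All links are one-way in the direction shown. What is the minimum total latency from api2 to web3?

22

Checking several routes:
api2 - cache2 - db1 - web3: 14 + 13 + 10 = 37
api2 - cache2 - web1 - lb1 - web3: 14 + 8 + 10 + 3 = 35
api2 - cache2 - auth1 - web3: 14 + 9 + 6 = 29
api2 - cache2 - web3: 14 + 8 = 22
The minimum is 22 ms.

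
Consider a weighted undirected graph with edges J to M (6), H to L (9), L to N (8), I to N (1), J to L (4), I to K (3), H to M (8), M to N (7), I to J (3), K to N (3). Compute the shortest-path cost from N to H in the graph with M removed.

17

Candidate routes:
N-L-H: 8 + 9 = 17
N-I-J-L-H: 1 + 3 + 4 + 9 = 17
N-K-I-J-L-H: 3 + 3 + 3 + 4 + 9 = 22
Shortest: 17.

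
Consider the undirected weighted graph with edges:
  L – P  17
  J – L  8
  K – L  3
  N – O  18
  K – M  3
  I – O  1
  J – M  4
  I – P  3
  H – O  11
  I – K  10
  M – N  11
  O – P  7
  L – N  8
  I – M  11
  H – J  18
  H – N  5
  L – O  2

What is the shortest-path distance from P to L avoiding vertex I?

A few of the P→L routes:
P -> O -> H -> N -> M -> K -> L: 7 + 11 + 5 + 11 + 3 + 3 = 40
P -> L: 17
P -> O -> N -> L: 7 + 18 + 8 = 33
P -> O -> L: 7 + 2 = 9
P -> O -> H -> N -> L: 7 + 11 + 5 + 8 = 31
Best route has total 9.

9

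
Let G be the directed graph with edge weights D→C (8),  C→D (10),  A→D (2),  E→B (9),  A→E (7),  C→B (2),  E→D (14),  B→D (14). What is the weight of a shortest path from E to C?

Routes from E to C:
E - B - D - C: 9 + 14 + 8 = 31
E - D - C: 14 + 8 = 22
The minimum is 22.

22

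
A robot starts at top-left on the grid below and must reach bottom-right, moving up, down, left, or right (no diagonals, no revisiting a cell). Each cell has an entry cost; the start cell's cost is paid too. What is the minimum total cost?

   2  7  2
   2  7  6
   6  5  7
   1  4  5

20

Cheapest: (0,0) (1,0) (2,0) (3,0) (3,1) (3,2)
  2 + 2 + 6 + 1 + 4 + 5 = 20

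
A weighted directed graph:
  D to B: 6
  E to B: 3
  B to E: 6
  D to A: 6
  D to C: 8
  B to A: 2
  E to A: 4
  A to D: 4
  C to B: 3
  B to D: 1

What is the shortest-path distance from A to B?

Routes from A to B:
A - D - B: 4 + 6 = 10
A - D - C - B: 4 + 8 + 3 = 15
Shortest: 10.

10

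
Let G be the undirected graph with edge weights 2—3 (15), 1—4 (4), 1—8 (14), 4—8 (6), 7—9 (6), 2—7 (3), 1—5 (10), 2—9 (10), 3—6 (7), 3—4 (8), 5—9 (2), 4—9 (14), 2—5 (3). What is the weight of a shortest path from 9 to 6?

27

Comparing a few candidate routes:
9→4→3→6: 14 + 8 + 7 = 29
9→7→2→3→6: 6 + 3 + 15 + 7 = 31
9→5→2→3→6: 2 + 3 + 15 + 7 = 27
9→5→1→4→3→6: 2 + 10 + 4 + 8 + 7 = 31
The minimum is 27.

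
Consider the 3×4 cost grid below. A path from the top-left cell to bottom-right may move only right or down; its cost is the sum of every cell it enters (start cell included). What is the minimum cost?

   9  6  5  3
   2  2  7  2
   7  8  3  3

25

Cheapest: [0,0]→[1,0]→[1,1]→[1,2]→[1,3]→[2,3]
  9 + 2 + 2 + 7 + 2 + 3 = 25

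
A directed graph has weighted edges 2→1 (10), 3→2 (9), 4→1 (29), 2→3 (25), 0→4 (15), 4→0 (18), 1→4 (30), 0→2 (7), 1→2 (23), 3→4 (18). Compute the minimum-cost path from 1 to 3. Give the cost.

48

Candidate routes:
1 - 2 - 3: 23 + 25 = 48
1 - 4 - 0 - 2 - 3: 30 + 18 + 7 + 25 = 80
The minimum is 48.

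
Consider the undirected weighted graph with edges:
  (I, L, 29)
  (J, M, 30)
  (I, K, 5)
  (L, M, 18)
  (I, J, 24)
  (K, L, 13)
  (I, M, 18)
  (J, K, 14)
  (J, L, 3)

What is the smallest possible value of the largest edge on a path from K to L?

A few of the K→L routes:
K - J - L: max(14, 3) = 14
K - I - M - L: max(5, 18, 18) = 18
K - L: max(13) = 13
Best route has worst link 13.

13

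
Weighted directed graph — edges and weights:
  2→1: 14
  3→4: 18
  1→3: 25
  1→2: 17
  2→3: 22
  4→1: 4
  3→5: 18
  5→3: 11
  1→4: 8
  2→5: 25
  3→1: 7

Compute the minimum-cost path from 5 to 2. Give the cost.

35

Paths from 5 to 2:
5 -> 3 -> 4 -> 1 -> 2: 11 + 18 + 4 + 17 = 50
5 -> 3 -> 1 -> 2: 11 + 7 + 17 = 35
The minimum is 35.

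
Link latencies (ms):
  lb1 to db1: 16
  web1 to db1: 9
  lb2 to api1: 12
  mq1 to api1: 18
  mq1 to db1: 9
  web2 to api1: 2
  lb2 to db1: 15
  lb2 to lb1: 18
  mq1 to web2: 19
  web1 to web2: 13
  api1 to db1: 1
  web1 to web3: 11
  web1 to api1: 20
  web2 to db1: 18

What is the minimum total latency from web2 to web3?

23

Checking several routes:
web2 - mq1 - db1 - web1 - web3: 19 + 9 + 9 + 11 = 48
web2 - api1 - db1 - web1 - web3: 2 + 1 + 9 + 11 = 23
web2 - web1 - web3: 13 + 11 = 24
web2 - api1 - web1 - web3: 2 + 20 + 11 = 33
web2 - db1 - web1 - web3: 18 + 9 + 11 = 38
Best route has total 23 ms.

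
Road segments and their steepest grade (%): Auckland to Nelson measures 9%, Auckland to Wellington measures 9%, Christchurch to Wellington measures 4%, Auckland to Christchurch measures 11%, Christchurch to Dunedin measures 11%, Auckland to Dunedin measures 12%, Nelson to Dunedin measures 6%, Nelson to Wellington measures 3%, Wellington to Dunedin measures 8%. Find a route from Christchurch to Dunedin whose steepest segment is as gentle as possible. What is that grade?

6

Checking several routes:
Christchurch → Wellington → Dunedin: max(4, 8) = 8
Christchurch → Wellington → Nelson → Dunedin: max(4, 3, 6) = 6
Christchurch → Wellington → Auckland → Nelson → Dunedin: max(4, 9, 9, 6) = 9
Best route has worst link 6%.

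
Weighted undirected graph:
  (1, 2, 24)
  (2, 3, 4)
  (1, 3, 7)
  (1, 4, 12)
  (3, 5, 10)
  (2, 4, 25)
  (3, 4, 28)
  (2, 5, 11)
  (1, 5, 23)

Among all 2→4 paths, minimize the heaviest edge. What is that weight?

A few of the 2→4 routes:
2 -> 5 -> 1 -> 4: max(11, 23, 12) = 23
2 -> 3 -> 5 -> 1 -> 4: max(4, 10, 23, 12) = 23
2 -> 5 -> 3 -> 1 -> 4: max(11, 10, 7, 12) = 12
2 -> 1 -> 4: max(24, 12) = 24
2 -> 4: max(25) = 25
2 -> 3 -> 1 -> 4: max(4, 7, 12) = 12
The minimum achievable maximum is 12.

12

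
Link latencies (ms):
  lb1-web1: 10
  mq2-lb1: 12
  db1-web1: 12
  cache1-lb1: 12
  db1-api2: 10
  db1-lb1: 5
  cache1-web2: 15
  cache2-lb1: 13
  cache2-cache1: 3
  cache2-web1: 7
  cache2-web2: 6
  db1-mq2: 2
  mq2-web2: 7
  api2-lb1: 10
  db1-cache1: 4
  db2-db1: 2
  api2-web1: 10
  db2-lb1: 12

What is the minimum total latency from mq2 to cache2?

A few of the mq2→cache2 routes:
mq2 → web2 → cache2: 7 + 6 = 13
mq2 → db1 → lb1 → cache2: 2 + 5 + 13 = 20
mq2 → db1 → cache1 → cache2: 2 + 4 + 3 = 9
Shortest: 9 ms.

9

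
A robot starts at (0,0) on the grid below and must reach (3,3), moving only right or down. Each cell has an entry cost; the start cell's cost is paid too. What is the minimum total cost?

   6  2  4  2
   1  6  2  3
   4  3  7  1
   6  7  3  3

21

One optimal route is r0c0→r0c1→r0c2→r0c3→r1c3→r2c3→r3c3.
Its cost is 6 + 2 + 4 + 2 + 3 + 1 + 3 = 21.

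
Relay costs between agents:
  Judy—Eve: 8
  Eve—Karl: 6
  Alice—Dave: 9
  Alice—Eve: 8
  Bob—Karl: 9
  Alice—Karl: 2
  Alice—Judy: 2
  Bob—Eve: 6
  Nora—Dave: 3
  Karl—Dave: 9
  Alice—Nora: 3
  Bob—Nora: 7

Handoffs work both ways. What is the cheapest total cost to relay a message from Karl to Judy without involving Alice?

Paths from Karl to Judy avoiding Alice:
Karl - Eve - Judy: 6 + 8 = 14
Karl - Bob - Eve - Judy: 9 + 6 + 8 = 23
Karl - Dave - Nora - Bob - Eve - Judy: 9 + 3 + 7 + 6 + 8 = 33
Shortest: 14.

14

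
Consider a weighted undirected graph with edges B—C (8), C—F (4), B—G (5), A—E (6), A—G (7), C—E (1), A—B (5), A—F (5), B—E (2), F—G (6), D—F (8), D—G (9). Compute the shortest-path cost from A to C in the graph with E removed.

9

Comparing a few candidate routes:
A → F → C: 5 + 4 = 9
A → B → C: 5 + 8 = 13
A → B → G → F → C: 5 + 5 + 6 + 4 = 20
A → G → F → C: 7 + 6 + 4 = 17
Best route has total 9.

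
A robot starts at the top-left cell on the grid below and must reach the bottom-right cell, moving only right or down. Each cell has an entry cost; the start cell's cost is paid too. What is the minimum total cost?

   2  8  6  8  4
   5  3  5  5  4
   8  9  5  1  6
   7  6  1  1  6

Path (0,0)→(1,0)→(1,1)→(1,2)→(1,3)→(2,3)→(3,3)→(3,4): 2 + 5 + 3 + 5 + 5 + 1 + 1 + 6 = 28.

28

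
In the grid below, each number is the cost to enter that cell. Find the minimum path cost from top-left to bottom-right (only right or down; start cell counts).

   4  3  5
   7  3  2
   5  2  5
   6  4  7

23

Cheapest: [0,0] [0,1] [1,1] [2,1] [3,1] [3,2]
  4 + 3 + 3 + 2 + 4 + 7 = 23
For comparison, the top-then-right route costs 26.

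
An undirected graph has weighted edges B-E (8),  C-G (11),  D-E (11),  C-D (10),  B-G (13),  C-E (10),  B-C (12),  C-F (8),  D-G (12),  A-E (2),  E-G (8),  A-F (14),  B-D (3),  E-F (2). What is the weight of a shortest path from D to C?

10

Comparing a few candidate routes:
D -> E -> C: 11 + 10 = 21
D -> E -> F -> C: 11 + 2 + 8 = 21
D -> C: 10
D -> B -> E -> C: 3 + 8 + 10 = 21
D -> B -> C: 3 + 12 = 15
D -> B -> E -> F -> C: 3 + 8 + 2 + 8 = 21
The minimum is 10.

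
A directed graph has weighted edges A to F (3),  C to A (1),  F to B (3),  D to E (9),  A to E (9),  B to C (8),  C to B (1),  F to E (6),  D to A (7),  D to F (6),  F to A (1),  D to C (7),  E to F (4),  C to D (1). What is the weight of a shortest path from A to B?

Candidate routes:
A → F → B: 3 + 3 = 6
A → E → F → B: 9 + 4 + 3 = 16
Shortest: 6.

6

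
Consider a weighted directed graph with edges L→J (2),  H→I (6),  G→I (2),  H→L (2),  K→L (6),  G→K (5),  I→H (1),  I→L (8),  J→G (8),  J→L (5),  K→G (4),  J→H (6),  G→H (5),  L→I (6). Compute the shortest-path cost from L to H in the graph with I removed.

8

Paths from L to H avoiding I:
L -> J -> G -> H: 2 + 8 + 5 = 15
L -> J -> H: 2 + 6 = 8
Best route has total 8.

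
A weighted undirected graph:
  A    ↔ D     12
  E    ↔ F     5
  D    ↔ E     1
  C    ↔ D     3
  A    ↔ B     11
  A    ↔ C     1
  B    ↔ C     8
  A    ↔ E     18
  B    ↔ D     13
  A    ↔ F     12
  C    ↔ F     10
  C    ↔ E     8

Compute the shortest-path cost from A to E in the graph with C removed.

Paths from A to E avoiding C:
A-E: 18
A-F-E: 12 + 5 = 17
A-B-D-E: 11 + 13 + 1 = 25
A-D-E: 12 + 1 = 13
The minimum is 13.

13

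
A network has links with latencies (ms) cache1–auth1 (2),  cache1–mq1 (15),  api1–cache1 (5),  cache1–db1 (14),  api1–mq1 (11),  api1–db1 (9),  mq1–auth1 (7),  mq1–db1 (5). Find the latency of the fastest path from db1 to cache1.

Some routes from db1 to cache1:
db1 -> mq1 -> auth1 -> cache1: 5 + 7 + 2 = 14
db1 -> cache1: 14
db1 -> api1 -> cache1: 9 + 5 = 14
Best route has total 14 ms.

14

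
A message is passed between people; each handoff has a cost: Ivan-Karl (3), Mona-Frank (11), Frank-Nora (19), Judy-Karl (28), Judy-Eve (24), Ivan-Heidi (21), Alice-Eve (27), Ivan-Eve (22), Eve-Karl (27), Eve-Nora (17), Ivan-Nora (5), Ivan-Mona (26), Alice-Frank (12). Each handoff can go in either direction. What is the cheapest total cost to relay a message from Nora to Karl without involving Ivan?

44

Candidate routes:
Nora → Eve → Judy → Karl: 17 + 24 + 28 = 69
Nora → Frank → Alice → Eve → Judy → Karl: 19 + 12 + 27 + 24 + 28 = 110
Nora → Frank → Alice → Eve → Karl: 19 + 12 + 27 + 27 = 85
Nora → Eve → Karl: 17 + 27 = 44
Best route has total 44.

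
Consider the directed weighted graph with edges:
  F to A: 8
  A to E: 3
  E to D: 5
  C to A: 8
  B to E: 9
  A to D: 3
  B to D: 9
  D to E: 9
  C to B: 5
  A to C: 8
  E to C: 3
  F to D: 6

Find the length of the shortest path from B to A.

20

Paths from B to A:
B - D - E - C - A: 9 + 9 + 3 + 8 = 29
B - E - C - A: 9 + 3 + 8 = 20
Best route has total 20.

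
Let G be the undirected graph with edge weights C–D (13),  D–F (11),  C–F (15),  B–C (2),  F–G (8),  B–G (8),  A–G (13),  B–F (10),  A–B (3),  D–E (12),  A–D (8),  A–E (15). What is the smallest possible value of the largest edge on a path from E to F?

Checking several routes:
E-D-F: max(12, 11) = 12
E-D-C-B-A-G-F: max(12, 13, 2, 3, 13, 8) = 13
E-D-C-B-F: max(12, 13, 2, 10) = 13
E-D-A-B-F: max(12, 8, 3, 10) = 12
E-D-A-B-G-F: max(12, 8, 3, 8, 8) = 12
Smallest bottleneck: 12.

12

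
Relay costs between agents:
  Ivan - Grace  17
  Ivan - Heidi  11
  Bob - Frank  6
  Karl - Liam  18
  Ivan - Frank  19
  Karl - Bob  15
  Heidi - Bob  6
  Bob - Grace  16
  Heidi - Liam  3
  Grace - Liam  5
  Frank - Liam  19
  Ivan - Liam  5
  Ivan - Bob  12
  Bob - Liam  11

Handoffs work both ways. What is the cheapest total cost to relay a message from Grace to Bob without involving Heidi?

Checking several routes:
Grace - Ivan - Liam - Bob: 17 + 5 + 11 = 33
Grace - Ivan - Bob: 17 + 12 = 29
Grace - Liam - Ivan - Bob: 5 + 5 + 12 = 22
Grace - Bob: 16
Grace - Liam - Frank - Bob: 5 + 19 + 6 = 30
Grace - Liam - Bob: 5 + 11 = 16
Best route has total 16.

16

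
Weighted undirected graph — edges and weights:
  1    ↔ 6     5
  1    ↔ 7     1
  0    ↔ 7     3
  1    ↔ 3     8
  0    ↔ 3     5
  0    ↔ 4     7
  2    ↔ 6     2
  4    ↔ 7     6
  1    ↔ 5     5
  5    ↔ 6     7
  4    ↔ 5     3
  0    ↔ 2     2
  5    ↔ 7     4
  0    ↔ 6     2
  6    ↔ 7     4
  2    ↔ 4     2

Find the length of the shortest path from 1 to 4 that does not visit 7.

8

Checking several routes:
1→5→4: 5 + 3 = 8
1→6→0→2→4: 5 + 2 + 2 + 2 = 11
1→6→2→4: 5 + 2 + 2 = 9
Best route has total 8.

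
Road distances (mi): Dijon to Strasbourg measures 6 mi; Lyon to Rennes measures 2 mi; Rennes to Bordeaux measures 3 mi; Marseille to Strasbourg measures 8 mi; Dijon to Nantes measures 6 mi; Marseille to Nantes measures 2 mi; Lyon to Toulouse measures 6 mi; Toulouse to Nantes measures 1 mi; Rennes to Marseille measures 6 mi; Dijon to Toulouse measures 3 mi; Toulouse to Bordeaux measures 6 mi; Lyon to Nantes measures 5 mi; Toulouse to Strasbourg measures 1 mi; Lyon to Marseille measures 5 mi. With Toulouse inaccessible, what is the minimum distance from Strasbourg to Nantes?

10

Routes from Strasbourg to Nantes avoiding Toulouse:
Strasbourg-Marseille-Nantes: 8 + 2 = 10
Strasbourg-Marseille-Rennes-Lyon-Nantes: 8 + 6 + 2 + 5 = 21
Strasbourg-Marseille-Lyon-Nantes: 8 + 5 + 5 = 18
Strasbourg-Dijon-Nantes: 6 + 6 = 12
Shortest: 10 mi.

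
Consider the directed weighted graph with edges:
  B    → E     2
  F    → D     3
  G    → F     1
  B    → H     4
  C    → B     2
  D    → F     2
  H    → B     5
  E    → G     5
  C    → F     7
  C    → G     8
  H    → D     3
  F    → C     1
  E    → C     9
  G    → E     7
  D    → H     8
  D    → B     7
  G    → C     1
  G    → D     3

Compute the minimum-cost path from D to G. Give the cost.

11

Checking several routes:
D→F→C→B→E→G: 2 + 1 + 2 + 2 + 5 = 12
D→B→E→G: 7 + 2 + 5 = 14
D→F→C→G: 2 + 1 + 8 = 11
Shortest: 11.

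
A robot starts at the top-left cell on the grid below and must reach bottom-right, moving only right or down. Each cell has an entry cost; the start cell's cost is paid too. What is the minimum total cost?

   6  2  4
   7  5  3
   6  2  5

20

Best path: (0,0) → (0,1) → (0,2) → (1,2) → (2,2)
Cost: 6 + 2 + 4 + 3 + 5 = 20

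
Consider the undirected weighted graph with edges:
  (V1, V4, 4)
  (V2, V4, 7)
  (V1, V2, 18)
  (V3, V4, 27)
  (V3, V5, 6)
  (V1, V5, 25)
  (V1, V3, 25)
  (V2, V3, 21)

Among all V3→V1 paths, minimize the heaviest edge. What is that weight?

Some routes from V3 to V1:
V3 -> V1: max(25) = 25
V3 -> V5 -> V1: max(6, 25) = 25
V3 -> V2 -> V1: max(21, 18) = 21
V3 -> V2 -> V4 -> V1: max(21, 7, 4) = 21
Best route has worst link 21.

21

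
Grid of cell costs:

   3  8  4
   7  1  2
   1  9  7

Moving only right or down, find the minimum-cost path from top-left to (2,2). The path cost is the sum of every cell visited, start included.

Cheapest: r0c0 -> r1c0 -> r1c1 -> r1c2 -> r2c2
  3 + 7 + 1 + 2 + 7 = 20

20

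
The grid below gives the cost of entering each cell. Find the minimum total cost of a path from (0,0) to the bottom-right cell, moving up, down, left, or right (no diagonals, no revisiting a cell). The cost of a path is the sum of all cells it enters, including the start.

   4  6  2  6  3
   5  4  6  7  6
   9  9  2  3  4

Best path: [0,0] [0,1] [0,2] [1,2] [2,2] [2,3] [2,4]
Cost: 4 + 6 + 2 + 6 + 2 + 3 + 4 = 27

27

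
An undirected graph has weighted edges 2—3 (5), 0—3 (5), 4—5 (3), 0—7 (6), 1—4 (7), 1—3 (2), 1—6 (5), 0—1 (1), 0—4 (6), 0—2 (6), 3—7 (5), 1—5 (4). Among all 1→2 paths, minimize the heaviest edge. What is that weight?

Comparing a few candidate routes:
1-5-4-0-7-3-2: max(4, 3, 6, 6, 5, 5) = 6
1-0-3-2: max(1, 5, 5) = 5
1-3-2: max(2, 5) = 5
1-5-4-0-2: max(4, 3, 6, 6) = 6
Best route has worst link 5.

5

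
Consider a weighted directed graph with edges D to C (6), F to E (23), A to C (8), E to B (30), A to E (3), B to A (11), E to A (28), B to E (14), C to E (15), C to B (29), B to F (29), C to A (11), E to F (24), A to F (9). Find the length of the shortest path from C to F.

20

Checking several routes:
C → B → A → F: 29 + 11 + 9 = 49
C → A → E → F: 11 + 3 + 24 = 38
C → B → F: 29 + 29 = 58
C → E → A → F: 15 + 28 + 9 = 52
C → A → F: 11 + 9 = 20
C → E → F: 15 + 24 = 39
Best route has total 20.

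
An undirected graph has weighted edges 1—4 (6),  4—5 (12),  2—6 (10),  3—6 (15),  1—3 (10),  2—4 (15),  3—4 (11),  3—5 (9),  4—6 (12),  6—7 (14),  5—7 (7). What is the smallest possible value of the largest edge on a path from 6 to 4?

12

Some routes from 6 to 4:
6 → 7 → 5 → 4: max(14, 7, 12) = 14
6 → 4: max(12) = 12
6 → 7 → 5 → 3 → 4: max(14, 7, 9, 11) = 14
Smallest bottleneck: 12.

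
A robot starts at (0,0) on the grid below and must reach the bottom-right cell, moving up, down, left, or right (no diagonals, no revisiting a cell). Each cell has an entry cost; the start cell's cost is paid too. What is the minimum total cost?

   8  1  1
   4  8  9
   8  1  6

24

Cheapest: [0,0] → [0,1] → [1,1] → [2,1] → [2,2]
  8 + 1 + 8 + 1 + 6 = 24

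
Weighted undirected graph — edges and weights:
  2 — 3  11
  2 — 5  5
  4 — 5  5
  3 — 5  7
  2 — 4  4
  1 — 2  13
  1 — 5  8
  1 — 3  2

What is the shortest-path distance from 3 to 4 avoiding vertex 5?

Candidate routes:
3-1-2-4: 2 + 13 + 4 = 19
3-2-4: 11 + 4 = 15
The minimum is 15.

15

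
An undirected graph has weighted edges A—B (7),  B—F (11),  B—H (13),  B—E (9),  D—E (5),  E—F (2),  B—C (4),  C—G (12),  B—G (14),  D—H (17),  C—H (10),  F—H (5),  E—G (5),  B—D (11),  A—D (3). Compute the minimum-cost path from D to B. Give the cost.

10

Comparing a few candidate routes:
D - E - F - H - B: 5 + 2 + 5 + 13 = 25
D - E - G - B: 5 + 5 + 14 = 24
D - A - B: 3 + 7 = 10
D - E - B: 5 + 9 = 14
D - E - F - B: 5 + 2 + 11 = 18
D - B: 11
Best route has total 10.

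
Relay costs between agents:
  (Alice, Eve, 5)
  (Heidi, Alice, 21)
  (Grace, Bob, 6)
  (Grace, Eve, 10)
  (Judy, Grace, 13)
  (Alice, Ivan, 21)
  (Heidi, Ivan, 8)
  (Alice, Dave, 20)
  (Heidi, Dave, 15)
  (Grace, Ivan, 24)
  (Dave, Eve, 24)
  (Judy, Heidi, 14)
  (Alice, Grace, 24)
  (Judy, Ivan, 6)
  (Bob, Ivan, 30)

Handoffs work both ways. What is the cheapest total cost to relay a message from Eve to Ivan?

26

Comparing a few candidate routes:
Eve - Alice - Heidi - Ivan: 5 + 21 + 8 = 34
Eve - Grace - Ivan: 10 + 24 = 34
Eve - Grace - Judy - Heidi - Ivan: 10 + 13 + 14 + 8 = 45
Eve - Alice - Ivan: 5 + 21 = 26
Eve - Grace - Judy - Ivan: 10 + 13 + 6 = 29
The minimum is 26.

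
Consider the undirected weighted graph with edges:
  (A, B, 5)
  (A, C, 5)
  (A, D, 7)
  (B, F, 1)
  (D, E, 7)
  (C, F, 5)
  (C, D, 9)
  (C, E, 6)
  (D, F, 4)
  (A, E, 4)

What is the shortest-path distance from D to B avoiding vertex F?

Some routes from D to B avoiding F:
D -> E -> C -> A -> B: 7 + 6 + 5 + 5 = 23
D -> C -> A -> B: 9 + 5 + 5 = 19
D -> E -> A -> B: 7 + 4 + 5 = 16
D -> A -> B: 7 + 5 = 12
Shortest: 12.

12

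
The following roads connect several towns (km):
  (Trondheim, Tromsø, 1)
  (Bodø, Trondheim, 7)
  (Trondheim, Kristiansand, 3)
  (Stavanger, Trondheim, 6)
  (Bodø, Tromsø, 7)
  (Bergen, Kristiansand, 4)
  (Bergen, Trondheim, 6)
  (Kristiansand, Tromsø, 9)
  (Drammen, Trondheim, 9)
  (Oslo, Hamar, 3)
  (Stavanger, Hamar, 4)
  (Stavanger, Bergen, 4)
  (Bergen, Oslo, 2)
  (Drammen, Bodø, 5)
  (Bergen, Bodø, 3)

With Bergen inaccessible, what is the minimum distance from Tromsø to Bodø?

7

Comparing a few candidate routes:
Tromsø→Bodø: 7
Tromsø→Trondheim→Bodø: 1 + 7 = 8
Tromsø→Trondheim→Drammen→Bodø: 1 + 9 + 5 = 15
Best route has total 7 km.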